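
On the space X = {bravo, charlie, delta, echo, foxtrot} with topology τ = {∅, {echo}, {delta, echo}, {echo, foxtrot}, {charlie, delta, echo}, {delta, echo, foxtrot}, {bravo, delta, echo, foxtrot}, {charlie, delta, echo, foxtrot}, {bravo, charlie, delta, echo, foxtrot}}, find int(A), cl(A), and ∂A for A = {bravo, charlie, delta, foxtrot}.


int(A) = ∅, cl(A) = {bravo, charlie, delta, foxtrot}, ∂A = {bravo, charlie, delta, foxtrot}.

Closed sets in (X, τ) are complements of opens:
  closed(X, τ) = {∅, {bravo}, {charlie}, {bravo, charlie}, {bravo, foxtrot}, {bravo, charlie, delta}, {bravo, charlie, foxtrot}, {bravo, charlie, delta, foxtrot}, {bravo, charlie, delta, echo, foxtrot}}.
int(A) = ⋃ {U ∈ τ : U ⊆ A}. Opens contained in A: ∅.
Taking the union of these: int(A) = ∅.
cl(A) = ⋂ {C closed : A ⊆ C}. Closed sets containing A: {bravo, charlie, delta, foxtrot}, {bravo, charlie, delta, echo, foxtrot}.
Intersecting these: cl(A) = {bravo, charlie, delta, foxtrot}.
∂A = cl(A) ∖ int(A) = {bravo, charlie, delta, foxtrot} ∖ ∅ = {bravo, charlie, delta, foxtrot}.


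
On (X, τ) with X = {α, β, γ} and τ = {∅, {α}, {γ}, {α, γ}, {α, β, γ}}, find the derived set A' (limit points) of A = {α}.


A' = {β}

For each x ∈ X, list the open sets U ∈ τ with x ∈ U, then check whether U ∩ (A ∖ {x}) ≠ ∅ for every such U.
  x = α: open {α} ∋ x has {α} ∩ (A ∖ {α}) = ∅, so x is NOT a limit point.
  x = β: opens ∋ x are {α, β, γ}; each meets A ∖ {β}, so x IS a limit point.
  x = γ: open {γ} ∋ x has {γ} ∩ (A ∖ {γ}) = ∅, so x is NOT a limit point.
Collecting: A' = {β}.


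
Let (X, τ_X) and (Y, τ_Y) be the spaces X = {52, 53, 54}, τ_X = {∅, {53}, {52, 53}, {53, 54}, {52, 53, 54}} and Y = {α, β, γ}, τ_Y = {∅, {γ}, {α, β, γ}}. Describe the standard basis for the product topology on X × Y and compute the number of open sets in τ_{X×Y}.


Basis B = {∅ × ∅, {53} × {γ}, {52, 53} × {γ}, {53, 54} × {γ}, {52, 53, 54} × {γ}, {53} × {α, β, γ}, {52, 53} × {α, β, γ}, {53, 54} × {α, β, γ}, {52, 53, 54} × {α, β, γ}}; |τ_{X×Y}| = 14.

Enumerate products U × V with U ∈ τ_X, V ∈ τ_Y (deduplicated):
  ∅ × ∅ = {} (∅)
  {53} × {γ} = {(53,γ)}
  {52, 53} × {γ} = {(52,γ), (53,γ)}
  {53, 54} × {γ} = {(53,γ), (54,γ)}
  {52, 53, 54} × {γ} = {(52,γ), (53,γ), (54,γ)}
  {53} × {α, β, γ} = {(53,α), (53,β), (53,γ)}
  {52, 53} × {α, β, γ} = {(52,α), (52,β), (52,γ), (53,α), (53,β), (53,γ)}
  {53, 54} × {α, β, γ} = {(53,α), (53,β), (53,γ), (54,α), (54,β), (54,γ)}
  {52, 53, 54} × {α, β, γ} = {(52,α), (52,β), (52,γ), (53,α), (53,β), (53,γ), (54,α), (54,β), (54,γ)}
These 9 distinct sets form the basis B.
Close under arbitrary unions to get τ_{X×Y}; counting gives |τ_{X×Y}| = 14.


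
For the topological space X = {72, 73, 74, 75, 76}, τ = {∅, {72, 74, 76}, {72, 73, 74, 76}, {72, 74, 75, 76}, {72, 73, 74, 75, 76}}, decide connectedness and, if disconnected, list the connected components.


(X, τ) is connected.

Find clopen sets (U ∈ τ with X ∖ U ∈ τ):
  U = ∅, X ∖ U = {72, 73, 74, 75, 76} — both open, so U is clopen.
  U = {72, 73, 74, 75, 76}, X ∖ U = ∅ — both open, so U is clopen.
Only trivial clopens (∅ and X) exist, so (X, τ) is connected.
Compute connected components by grouping points that agree on all clopens:
  component: {72, 73, 74, 75, 76}


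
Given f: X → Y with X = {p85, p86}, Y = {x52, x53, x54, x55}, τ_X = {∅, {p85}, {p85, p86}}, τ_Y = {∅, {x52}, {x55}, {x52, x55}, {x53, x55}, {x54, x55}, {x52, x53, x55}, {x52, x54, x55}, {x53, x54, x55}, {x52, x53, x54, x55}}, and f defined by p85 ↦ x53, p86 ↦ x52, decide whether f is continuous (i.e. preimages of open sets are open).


f is NOT continuous.

Compute f^{-1}(U) for each U ∈ τ_Y:
  U = ∅: f^{-1}(U) = ∅ ∈ τ_X ✓.
  U = {x52}: f^{-1}(U) = {p86} ∉ τ_X ✗.
  U = {x55}: f^{-1}(U) = ∅ ∈ τ_X ✓.
  U = {x52, x55}: f^{-1}(U) = {p86} ∉ τ_X ✗.
  U = {x53, x55}: f^{-1}(U) = {p85} ∈ τ_X ✓.
  U = {x54, x55}: f^{-1}(U) = ∅ ∈ τ_X ✓.
  U = {x52, x53, x55}: f^{-1}(U) = {p85, p86} ∈ τ_X ✓.
  U = {x52, x54, x55}: f^{-1}(U) = {p86} ∉ τ_X ✗.
  U = {x53, x54, x55}: f^{-1}(U) = {p85} ∈ τ_X ✓.
  U = {x52, x53, x54, x55}: f^{-1}(U) = {p85, p86} ∈ τ_X ✓.
Found U = {x52} with f^{-1}(U) = {p86} not in τ_X. Therefore f is NOT continuous.


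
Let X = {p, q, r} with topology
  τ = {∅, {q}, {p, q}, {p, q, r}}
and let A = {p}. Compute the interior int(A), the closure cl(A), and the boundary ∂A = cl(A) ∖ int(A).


int(A) = ∅, cl(A) = {p, r}, ∂A = {p, r}.

Closed sets in (X, τ) are complements of opens:
  closed(X, τ) = {∅, {r}, {p, r}, {p, q, r}}.
int(A) = ⋃ {U ∈ τ : U ⊆ A}. Opens contained in A: ∅.
Taking the union of these: int(A) = ∅.
cl(A) = ⋂ {C closed : A ⊆ C}. Closed sets containing A: {p, r}, {p, q, r}.
Intersecting these: cl(A) = {p, r}.
∂A = cl(A) ∖ int(A) = {p, r} ∖ ∅ = {p, r}.


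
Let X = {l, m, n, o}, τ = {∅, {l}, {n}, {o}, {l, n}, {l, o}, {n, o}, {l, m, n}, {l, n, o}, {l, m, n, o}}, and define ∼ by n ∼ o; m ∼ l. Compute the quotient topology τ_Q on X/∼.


X/∼ = {[l=m], [n=o]}; |τ_Q| = 3.

Equivalence classes: [l=m], [n=o].
Quotient map π: X → X/∼ sends l ↦ [l=m], m ↦ [l=m], n ↦ [n=o], o ↦ [n=o].
For each subset V ⊆ X/∼, compute π^{-1}(V) ⊆ X and check whether π^{-1}(V) ∈ τ. V is open in τ_Q iff π^{-1}(V) ∈ τ.
  V = {}: π^{-1}(V) = ∅ ∈ τ ✓.
  V = {[l=m]}: π^{-1}(V) = {l, m} ∉ τ ✗.
  V = {[n=o]}: π^{-1}(V) = {n, o} ∈ τ ✓.
  V = {[l=m], [n=o]}: π^{-1}(V) = {l, m, n, o} ∈ τ ✓.
Open sets in the quotient: τ_Q = {{}, {[n=o]}, {[l=m], [n=o]}} (3 elements).


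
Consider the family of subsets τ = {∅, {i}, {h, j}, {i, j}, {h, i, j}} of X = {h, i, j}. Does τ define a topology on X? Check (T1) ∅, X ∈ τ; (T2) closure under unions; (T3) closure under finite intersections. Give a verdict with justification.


τ is NOT a topology on X.

Axiom (T1): ∅ ∈ τ? Yes; X ∈ τ? Yes.
Axiom (T2/T3): check pairwise unions and intersections of members of τ.
Counterexample for (T3): {h, j} ∩ {i, j} = {j} ∉ τ. Therefore τ is NOT a topology.


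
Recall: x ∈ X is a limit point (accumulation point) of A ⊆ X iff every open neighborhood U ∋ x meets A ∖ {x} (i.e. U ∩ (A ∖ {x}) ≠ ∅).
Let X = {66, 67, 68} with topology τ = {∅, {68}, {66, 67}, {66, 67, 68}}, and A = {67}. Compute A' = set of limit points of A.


A' = {66}

For each x ∈ X, list the open sets U ∈ τ with x ∈ U, then check whether U ∩ (A ∖ {x}) ≠ ∅ for every such U.
  x = 66: opens ∋ x are {66, 67}, {66, 67, 68}; each meets A ∖ {66}, so x IS a limit point.
  x = 67: open {66, 67} ∋ x has {66, 67} ∩ (A ∖ {67}) = ∅, so x is NOT a limit point.
  x = 68: open {68} ∋ x has {68} ∩ (A ∖ {68}) = ∅, so x is NOT a limit point.
Collecting: A' = {66}.


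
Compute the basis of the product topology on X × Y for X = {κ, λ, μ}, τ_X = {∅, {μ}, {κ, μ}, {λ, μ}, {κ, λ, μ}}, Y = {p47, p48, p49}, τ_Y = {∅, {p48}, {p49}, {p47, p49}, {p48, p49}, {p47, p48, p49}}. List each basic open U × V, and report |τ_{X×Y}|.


Basis B = {∅ × ∅, {μ} × {p48}, {μ} × {p49}, {κ, μ} × {p48}, {κ, μ} × {p49}, {λ, μ} × {p48}, {λ, μ} × {p49}, {μ} × {p47, p49}, {μ} × {p48, p49}, {κ, λ, μ} × {p48}, {κ, λ, μ} × {p49}, {μ} × {p47, p48, p49}, {κ, μ} × {p47, p49}, {κ, μ} × {p48, p49}, {λ, μ} × {p47, p49}, {λ, μ} × {p48, p49}, {κ, μ} × {p47, p48, p49}, {κ, λ, μ} × {p47, p49}, {κ, λ, μ} × {p48, p49}, {λ, μ} × {p47, p48, p49}, {κ, λ, μ} × {p47, p48, p49}}; |τ_{X×Y}| = 70.

Enumerate products U × V with U ∈ τ_X, V ∈ τ_Y (deduplicated):
  ∅ × ∅ = {} (∅)
  {μ} × {p48} = {(μ,p48)}
  {μ} × {p49} = {(μ,p49)}
  {κ, μ} × {p48} = {(κ,p48), (μ,p48)}
  {κ, μ} × {p49} = {(κ,p49), (μ,p49)}
  {λ, μ} × {p48} = {(λ,p48), (μ,p48)}
  {λ, μ} × {p49} = {(λ,p49), (μ,p49)}
  {μ} × {p47, p49} = {(μ,p47), (μ,p49)}
  {μ} × {p48, p49} = {(μ,p48), (μ,p49)}
  {κ, λ, μ} × {p48} = {(κ,p48), (λ,p48), (μ,p48)}
  {κ, λ, μ} × {p49} = {(κ,p49), (λ,p49), (μ,p49)}
  {μ} × {p47, p48, p49} = {(μ,p47), (μ,p48), (μ,p49)}
  {κ, μ} × {p47, p49} = {(κ,p47), (κ,p49), (μ,p47), (μ,p49)}
  {κ, μ} × {p48, p49} = {(κ,p48), (κ,p49), (μ,p48), (μ,p49)}
  {λ, μ} × {p47, p49} = {(λ,p47), (λ,p49), (μ,p47), (μ,p49)}
  {λ, μ} × {p48, p49} = {(λ,p48), (λ,p49), (μ,p48), (μ,p49)}
  {κ, μ} × {p47, p48, p49} = {(κ,p47), (κ,p48), (κ,p49), (μ,p47), (μ,p48), (μ,p49)}
  {κ, λ, μ} × {p47, p49} = {(κ,p47), (κ,p49), (λ,p47), (λ,p49), (μ,p47), (μ,p49)}
  {κ, λ, μ} × {p48, p49} = {(κ,p48), (κ,p49), (λ,p48), (λ,p49), (μ,p48), (μ,p49)}
  {λ, μ} × {p47, p48, p49} = {(λ,p47), (λ,p48), (λ,p49), (μ,p47), (μ,p48), (μ,p49)}
  {κ, λ, μ} × {p47, p48, p49} = {(κ,p47), (κ,p48), (κ,p49), (λ,p47), (λ,p48), (λ,p49), (μ,p47), (μ,p48), (μ,p49)}
These 21 distinct sets form the basis B.
Close under arbitrary unions to get τ_{X×Y}; counting gives |τ_{X×Y}| = 70.


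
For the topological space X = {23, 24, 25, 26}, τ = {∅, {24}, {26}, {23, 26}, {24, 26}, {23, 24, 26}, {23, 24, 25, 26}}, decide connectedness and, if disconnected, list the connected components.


(X, τ) is connected.

Find clopen sets (U ∈ τ with X ∖ U ∈ τ):
  U = ∅, X ∖ U = {23, 24, 25, 26} — both open, so U is clopen.
  U = {23, 24, 25, 26}, X ∖ U = ∅ — both open, so U is clopen.
Only trivial clopens (∅ and X) exist, so (X, τ) is connected.
Compute connected components by grouping points that agree on all clopens:
  component: {23, 24, 25, 26}


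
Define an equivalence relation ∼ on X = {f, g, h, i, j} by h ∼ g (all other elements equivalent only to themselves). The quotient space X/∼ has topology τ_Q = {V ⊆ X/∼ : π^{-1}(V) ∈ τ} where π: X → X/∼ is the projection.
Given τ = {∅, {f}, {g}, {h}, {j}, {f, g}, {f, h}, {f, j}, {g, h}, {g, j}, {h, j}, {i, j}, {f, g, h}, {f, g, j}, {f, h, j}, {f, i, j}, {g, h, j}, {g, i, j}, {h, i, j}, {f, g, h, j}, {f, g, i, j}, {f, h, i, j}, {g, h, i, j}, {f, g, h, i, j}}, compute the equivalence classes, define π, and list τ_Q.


X/∼ = {[f], [g=h], [i], [j]}; |τ_Q| = 12.

Equivalence classes: [f], [g=h], [i], [j].
Quotient map π: X → X/∼ sends f ↦ [f], g ↦ [g=h], h ↦ [g=h], i ↦ [i], j ↦ [j].
For each subset V ⊆ X/∼, compute π^{-1}(V) ⊆ X and check whether π^{-1}(V) ∈ τ. V is open in τ_Q iff π^{-1}(V) ∈ τ.
  V = {}: π^{-1}(V) = ∅ ∈ τ ✓.
  V = {[f]}: π^{-1}(V) = {f} ∈ τ ✓.
  V = {[g=h]}: π^{-1}(V) = {g, h} ∈ τ ✓.
  V = {[f], [g=h]}: π^{-1}(V) = {f, g, h} ∈ τ ✓.
  V = {[i]}: π^{-1}(V) = {i} ∉ τ ✗.
  V = {[f], [i]}: π^{-1}(V) = {f, i} ∉ τ ✗.
  V = {[g=h], [i]}: π^{-1}(V) = {g, h, i} ∉ τ ✗.
  V = {[f], [g=h], [i]}: π^{-1}(V) = {f, g, h, i} ∉ τ ✗.
  V = {[j]}: π^{-1}(V) = {j} ∈ τ ✓.
  V = {[f], [j]}: π^{-1}(V) = {f, j} ∈ τ ✓.
  V = {[g=h], [j]}: π^{-1}(V) = {g, h, j} ∈ τ ✓.
  V = {[f], [g=h], [j]}: π^{-1}(V) = {f, g, h, j} ∈ τ ✓.
  V = {[i], [j]}: π^{-1}(V) = {i, j} ∈ τ ✓.
  V = {[f], [i], [j]}: π^{-1}(V) = {f, i, j} ∈ τ ✓.
  V = {[g=h], [i], [j]}: π^{-1}(V) = {g, h, i, j} ∈ τ ✓.
  V = {[f], [g=h], [i], [j]}: π^{-1}(V) = {f, g, h, i, j} ∈ τ ✓.
Open sets in the quotient: τ_Q = {{}, {[f]}, {[g=h]}, {[f], [g=h]}, {[j]}, {[f], [j]}, {[g=h], [j]}, {[f], [g=h], [j]}, {[i], [j]}, {[f], [i], [j]}, {[g=h], [i], [j]}, {[f], [g=h], [i], [j]}} (12 elements).


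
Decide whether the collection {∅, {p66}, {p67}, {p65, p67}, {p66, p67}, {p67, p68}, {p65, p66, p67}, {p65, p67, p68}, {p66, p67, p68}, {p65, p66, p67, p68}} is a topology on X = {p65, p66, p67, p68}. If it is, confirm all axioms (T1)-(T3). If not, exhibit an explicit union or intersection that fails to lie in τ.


τ IS a topology on X.

Axiom (T1): ∅ ∈ τ? Yes; X ∈ τ? Yes.
Axiom (T2/T3): check pairwise unions and intersections of members of τ.
All pairwise intersections and unions checked — each lies in τ. Therefore τ satisfies (T1), (T2), (T3): it IS a topology on X.


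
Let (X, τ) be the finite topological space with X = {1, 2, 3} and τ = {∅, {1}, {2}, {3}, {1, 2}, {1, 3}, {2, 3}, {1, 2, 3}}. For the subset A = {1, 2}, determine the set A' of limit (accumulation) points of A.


A' = ∅

For each x ∈ X, list the open sets U ∈ τ with x ∈ U, then check whether U ∩ (A ∖ {x}) ≠ ∅ for every such U.
  x = 1: open {1} ∋ x has {1} ∩ (A ∖ {1}) = ∅, so x is NOT a limit point.
  x = 2: open {2} ∋ x has {2} ∩ (A ∖ {2}) = ∅, so x is NOT a limit point.
  x = 3: open {3} ∋ x has {3} ∩ (A ∖ {3}) = ∅, so x is NOT a limit point.
Collecting: A' = ∅.


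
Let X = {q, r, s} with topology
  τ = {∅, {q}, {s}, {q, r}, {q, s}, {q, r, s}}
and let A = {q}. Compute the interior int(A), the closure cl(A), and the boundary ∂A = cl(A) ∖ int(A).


int(A) = {q}, cl(A) = {q, r}, ∂A = {r}.

Closed sets in (X, τ) are complements of opens:
  closed(X, τ) = {∅, {r}, {s}, {q, r}, {r, s}, {q, r, s}}.
int(A) = ⋃ {U ∈ τ : U ⊆ A}. Opens contained in A: ∅, {q}.
Taking the union of these: int(A) = {q}.
cl(A) = ⋂ {C closed : A ⊆ C}. Closed sets containing A: {q, r}, {q, r, s}.
Intersecting these: cl(A) = {q, r}.
∂A = cl(A) ∖ int(A) = {q, r} ∖ {q} = {r}.


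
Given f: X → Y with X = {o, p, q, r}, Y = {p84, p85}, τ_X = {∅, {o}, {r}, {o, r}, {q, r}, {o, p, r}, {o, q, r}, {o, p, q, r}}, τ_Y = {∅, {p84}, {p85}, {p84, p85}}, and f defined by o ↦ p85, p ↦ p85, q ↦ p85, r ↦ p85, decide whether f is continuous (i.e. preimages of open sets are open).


f IS continuous.

Compute f^{-1}(U) for each U ∈ τ_Y:
  U = ∅: f^{-1}(U) = ∅ ∈ τ_X ✓.
  U = {p84}: f^{-1}(U) = ∅ ∈ τ_X ✓.
  U = {p85}: f^{-1}(U) = {o, p, q, r} ∈ τ_X ✓.
  U = {p84, p85}: f^{-1}(U) = {o, p, q, r} ∈ τ_X ✓.
Every preimage lies in τ_X, so f IS continuous.


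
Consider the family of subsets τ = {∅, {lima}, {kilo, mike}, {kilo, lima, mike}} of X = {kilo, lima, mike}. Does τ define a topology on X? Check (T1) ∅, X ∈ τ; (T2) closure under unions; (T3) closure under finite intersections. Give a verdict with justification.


τ IS a topology on X.

Axiom (T1): ∅ ∈ τ? Yes; X ∈ τ? Yes.
Axiom (T2/T3): check pairwise unions and intersections of members of τ.
All pairwise intersections and unions checked — each lies in τ. Therefore τ satisfies (T1), (T2), (T3): it IS a topology on X.


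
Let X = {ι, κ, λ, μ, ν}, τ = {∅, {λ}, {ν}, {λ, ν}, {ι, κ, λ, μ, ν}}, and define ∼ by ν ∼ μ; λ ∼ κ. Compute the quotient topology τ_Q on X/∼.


X/∼ = {[ι], [κ=λ], [μ=ν]}; |τ_Q| = 2.

Equivalence classes: [ι], [κ=λ], [μ=ν].
Quotient map π: X → X/∼ sends ι ↦ [ι], κ ↦ [κ=λ], λ ↦ [κ=λ], μ ↦ [μ=ν], ν ↦ [μ=ν].
For each subset V ⊆ X/∼, compute π^{-1}(V) ⊆ X and check whether π^{-1}(V) ∈ τ. V is open in τ_Q iff π^{-1}(V) ∈ τ.
  V = {}: π^{-1}(V) = ∅ ∈ τ ✓.
  V = {[ι]}: π^{-1}(V) = {ι} ∉ τ ✗.
  V = {[κ=λ]}: π^{-1}(V) = {κ, λ} ∉ τ ✗.
  V = {[ι], [κ=λ]}: π^{-1}(V) = {ι, κ, λ} ∉ τ ✗.
  V = {[μ=ν]}: π^{-1}(V) = {μ, ν} ∉ τ ✗.
  V = {[ι], [μ=ν]}: π^{-1}(V) = {ι, μ, ν} ∉ τ ✗.
  V = {[κ=λ], [μ=ν]}: π^{-1}(V) = {κ, λ, μ, ν} ∉ τ ✗.
  V = {[ι], [κ=λ], [μ=ν]}: π^{-1}(V) = {ι, κ, λ, μ, ν} ∈ τ ✓.
Open sets in the quotient: τ_Q = {{}, {[ι], [κ=λ], [μ=ν]}} (2 elements).


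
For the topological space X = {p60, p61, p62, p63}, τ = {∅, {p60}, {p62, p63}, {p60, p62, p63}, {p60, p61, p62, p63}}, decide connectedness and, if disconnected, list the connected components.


(X, τ) is connected.

Find clopen sets (U ∈ τ with X ∖ U ∈ τ):
  U = ∅, X ∖ U = {p60, p61, p62, p63} — both open, so U is clopen.
  U = {p60, p61, p62, p63}, X ∖ U = ∅ — both open, so U is clopen.
Only trivial clopens (∅ and X) exist, so (X, τ) is connected.
Compute connected components by grouping points that agree on all clopens:
  component: {p60, p61, p62, p63}


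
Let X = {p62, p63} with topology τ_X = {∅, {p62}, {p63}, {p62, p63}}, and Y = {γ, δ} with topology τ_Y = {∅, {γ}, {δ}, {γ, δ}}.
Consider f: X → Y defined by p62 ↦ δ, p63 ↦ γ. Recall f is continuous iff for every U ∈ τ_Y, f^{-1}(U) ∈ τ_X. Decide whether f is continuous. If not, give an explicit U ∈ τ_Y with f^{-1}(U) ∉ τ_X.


f IS continuous.

Compute f^{-1}(U) for each U ∈ τ_Y:
  U = ∅: f^{-1}(U) = ∅ ∈ τ_X ✓.
  U = {γ}: f^{-1}(U) = {p63} ∈ τ_X ✓.
  U = {δ}: f^{-1}(U) = {p62} ∈ τ_X ✓.
  U = {γ, δ}: f^{-1}(U) = {p62, p63} ∈ τ_X ✓.
Every preimage lies in τ_X, so f IS continuous.


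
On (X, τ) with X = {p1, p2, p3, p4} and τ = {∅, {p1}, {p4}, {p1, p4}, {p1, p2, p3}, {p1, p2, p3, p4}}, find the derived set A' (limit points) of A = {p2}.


A' = {p3}

For each x ∈ X, list the open sets U ∈ τ with x ∈ U, then check whether U ∩ (A ∖ {x}) ≠ ∅ for every such U.
  x = p1: open {p1} ∋ x has {p1} ∩ (A ∖ {p1}) = ∅, so x is NOT a limit point.
  x = p2: open {p1, p2, p3} ∋ x has {p1, p2, p3} ∩ (A ∖ {p2}) = ∅, so x is NOT a limit point.
  x = p3: opens ∋ x are {p1, p2, p3}, {p1, p2, p3, p4}; each meets A ∖ {p3}, so x IS a limit point.
  x = p4: open {p4} ∋ x has {p4} ∩ (A ∖ {p4}) = ∅, so x is NOT a limit point.
Collecting: A' = {p3}.


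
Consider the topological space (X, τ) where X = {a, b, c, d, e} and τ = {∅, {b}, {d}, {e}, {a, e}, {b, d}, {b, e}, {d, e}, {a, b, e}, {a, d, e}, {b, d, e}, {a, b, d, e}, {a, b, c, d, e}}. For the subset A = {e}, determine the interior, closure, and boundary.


int(A) = {e}, cl(A) = {a, c, e}, ∂A = {a, c}.

Closed sets in (X, τ) are complements of opens:
  closed(X, τ) = {∅, {c}, {a, c}, {b, c}, {c, d}, {a, b, c}, {a, c, d}, {a, c, e}, {b, c, d}, {a, b, c, d}, {a, b, c, e}, {a, c, d, e}, {a, b, c, d, e}}.
int(A) = ⋃ {U ∈ τ : U ⊆ A}. Opens contained in A: ∅, {e}.
Taking the union of these: int(A) = {e}.
cl(A) = ⋂ {C closed : A ⊆ C}. Closed sets containing A: {a, c, e}, {a, b, c, e}, {a, c, d, e}, {a, b, c, d, e}.
Intersecting these: cl(A) = {a, c, e}.
∂A = cl(A) ∖ int(A) = {a, c, e} ∖ {e} = {a, c}.


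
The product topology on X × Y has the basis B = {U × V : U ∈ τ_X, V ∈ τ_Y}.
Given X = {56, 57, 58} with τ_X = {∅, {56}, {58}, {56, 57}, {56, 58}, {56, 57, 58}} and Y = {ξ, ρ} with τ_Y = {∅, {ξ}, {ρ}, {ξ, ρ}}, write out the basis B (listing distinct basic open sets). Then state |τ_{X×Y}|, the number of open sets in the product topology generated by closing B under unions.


Basis B = {∅ × ∅, {56} × {ξ}, {56} × {ρ}, {58} × {ξ}, {58} × {ρ}, {56} × {ξ, ρ}, {56, 57} × {ξ}, {56, 58} × {ξ}, {56, 57} × {ρ}, {56, 58} × {ρ}, {58} × {ξ, ρ}, {56, 57, 58} × {ξ}, {56, 57, 58} × {ρ}, {56, 57} × {ξ, ρ}, {56, 58} × {ξ, ρ}, {56, 57, 58} × {ξ, ρ}}; |τ_{X×Y}| = 36.

Enumerate products U × V with U ∈ τ_X, V ∈ τ_Y (deduplicated):
  ∅ × ∅ = {} (∅)
  {56} × {ξ} = {(56,ξ)}
  {56} × {ρ} = {(56,ρ)}
  {58} × {ξ} = {(58,ξ)}
  {58} × {ρ} = {(58,ρ)}
  {56} × {ξ, ρ} = {(56,ξ), (56,ρ)}
  {56, 57} × {ξ} = {(56,ξ), (57,ξ)}
  {56, 58} × {ξ} = {(56,ξ), (58,ξ)}
  {56, 57} × {ρ} = {(56,ρ), (57,ρ)}
  {56, 58} × {ρ} = {(56,ρ), (58,ρ)}
  {58} × {ξ, ρ} = {(58,ξ), (58,ρ)}
  {56, 57, 58} × {ξ} = {(56,ξ), (57,ξ), (58,ξ)}
  {56, 57, 58} × {ρ} = {(56,ρ), (57,ρ), (58,ρ)}
  {56, 57} × {ξ, ρ} = {(56,ξ), (56,ρ), (57,ξ), (57,ρ)}
  {56, 58} × {ξ, ρ} = {(56,ξ), (56,ρ), (58,ξ), (58,ρ)}
  {56, 57, 58} × {ξ, ρ} = {(56,ξ), (56,ρ), (57,ξ), (57,ρ), (58,ξ), (58,ρ)}
These 16 distinct sets form the basis B.
Close under arbitrary unions to get τ_{X×Y}; counting gives |τ_{X×Y}| = 36.


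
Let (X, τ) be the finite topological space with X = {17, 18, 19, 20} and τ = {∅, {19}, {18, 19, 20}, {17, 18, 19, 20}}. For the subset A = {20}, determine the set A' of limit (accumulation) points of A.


A' = {17, 18}

For each x ∈ X, list the open sets U ∈ τ with x ∈ U, then check whether U ∩ (A ∖ {x}) ≠ ∅ for every such U.
  x = 17: opens ∋ x are {17, 18, 19, 20}; each meets A ∖ {17}, so x IS a limit point.
  x = 18: opens ∋ x are {18, 19, 20}, {17, 18, 19, 20}; each meets A ∖ {18}, so x IS a limit point.
  x = 19: open {19} ∋ x has {19} ∩ (A ∖ {19}) = ∅, so x is NOT a limit point.
  x = 20: open {18, 19, 20} ∋ x has {18, 19, 20} ∩ (A ∖ {20}) = ∅, so x is NOT a limit point.
Collecting: A' = {17, 18}.


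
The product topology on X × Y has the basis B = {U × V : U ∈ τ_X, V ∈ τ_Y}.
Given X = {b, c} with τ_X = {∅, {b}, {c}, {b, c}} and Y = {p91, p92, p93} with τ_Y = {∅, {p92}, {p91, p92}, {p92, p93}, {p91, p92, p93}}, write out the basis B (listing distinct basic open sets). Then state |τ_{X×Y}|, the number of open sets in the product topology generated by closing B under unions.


Basis B = {∅ × ∅, {b} × {p92}, {c} × {p92}, {b} × {p91, p92}, {b} × {p92, p93}, {b, c} × {p92}, {c} × {p91, p92}, {c} × {p92, p93}, {b} × {p91, p92, p93}, {c} × {p91, p92, p93}, {b, c} × {p91, p92}, {b, c} × {p92, p93}, {b, c} × {p91, p92, p93}}; |τ_{X×Y}| = 25.

Enumerate products U × V with U ∈ τ_X, V ∈ τ_Y (deduplicated):
  ∅ × ∅ = {} (∅)
  {b} × {p92} = {(b,p92)}
  {c} × {p92} = {(c,p92)}
  {b} × {p91, p92} = {(b,p91), (b,p92)}
  {b} × {p92, p93} = {(b,p92), (b,p93)}
  {b, c} × {p92} = {(b,p92), (c,p92)}
  {c} × {p91, p92} = {(c,p91), (c,p92)}
  {c} × {p92, p93} = {(c,p92), (c,p93)}
  {b} × {p91, p92, p93} = {(b,p91), (b,p92), (b,p93)}
  {c} × {p91, p92, p93} = {(c,p91), (c,p92), (c,p93)}
  {b, c} × {p91, p92} = {(b,p91), (b,p92), (c,p91), (c,p92)}
  {b, c} × {p92, p93} = {(b,p92), (b,p93), (c,p92), (c,p93)}
  {b, c} × {p91, p92, p93} = {(b,p91), (b,p92), (b,p93), (c,p91), (c,p92), (c,p93)}
These 13 distinct sets form the basis B.
Close under arbitrary unions to get τ_{X×Y}; counting gives |τ_{X×Y}| = 25.


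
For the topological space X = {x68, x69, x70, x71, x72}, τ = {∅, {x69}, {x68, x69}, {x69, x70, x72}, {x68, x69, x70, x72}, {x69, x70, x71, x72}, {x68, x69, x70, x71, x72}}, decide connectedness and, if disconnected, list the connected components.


(X, τ) is connected.

Find clopen sets (U ∈ τ with X ∖ U ∈ τ):
  U = ∅, X ∖ U = {x68, x69, x70, x71, x72} — both open, so U is clopen.
  U = {x68, x69, x70, x71, x72}, X ∖ U = ∅ — both open, so U is clopen.
Only trivial clopens (∅ and X) exist, so (X, τ) is connected.
Compute connected components by grouping points that agree on all clopens:
  component: {x68, x69, x70, x71, x72}


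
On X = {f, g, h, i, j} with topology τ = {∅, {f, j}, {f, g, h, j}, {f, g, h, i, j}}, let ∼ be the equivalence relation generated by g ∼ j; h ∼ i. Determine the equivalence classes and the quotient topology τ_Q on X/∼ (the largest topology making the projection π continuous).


X/∼ = {[f], [g=j], [h=i]}; |τ_Q| = 2.

Equivalence classes: [f], [g=j], [h=i].
Quotient map π: X → X/∼ sends f ↦ [f], g ↦ [g=j], h ↦ [h=i], i ↦ [h=i], j ↦ [g=j].
For each subset V ⊆ X/∼, compute π^{-1}(V) ⊆ X and check whether π^{-1}(V) ∈ τ. V is open in τ_Q iff π^{-1}(V) ∈ τ.
  V = {}: π^{-1}(V) = ∅ ∈ τ ✓.
  V = {[f]}: π^{-1}(V) = {f} ∉ τ ✗.
  V = {[g=j]}: π^{-1}(V) = {g, j} ∉ τ ✗.
  V = {[f], [g=j]}: π^{-1}(V) = {f, g, j} ∉ τ ✗.
  V = {[h=i]}: π^{-1}(V) = {h, i} ∉ τ ✗.
  V = {[f], [h=i]}: π^{-1}(V) = {f, h, i} ∉ τ ✗.
  V = {[g=j], [h=i]}: π^{-1}(V) = {g, h, i, j} ∉ τ ✗.
  V = {[f], [g=j], [h=i]}: π^{-1}(V) = {f, g, h, i, j} ∈ τ ✓.
Open sets in the quotient: τ_Q = {{}, {[f], [g=j], [h=i]}} (2 elements).


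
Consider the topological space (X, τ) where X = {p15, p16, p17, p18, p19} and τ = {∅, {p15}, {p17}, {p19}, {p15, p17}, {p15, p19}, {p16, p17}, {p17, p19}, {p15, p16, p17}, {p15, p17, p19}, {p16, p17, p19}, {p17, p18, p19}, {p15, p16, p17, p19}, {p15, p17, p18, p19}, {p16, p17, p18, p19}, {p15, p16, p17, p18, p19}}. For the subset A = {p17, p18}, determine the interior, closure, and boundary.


int(A) = {p17}, cl(A) = {p16, p17, p18}, ∂A = {p16, p18}.

Closed sets in (X, τ) are complements of opens:
  closed(X, τ) = {∅, {p15}, {p16}, {p18}, {p15, p16}, {p15, p18}, {p16, p18}, {p18, p19}, {p15, p16, p18}, {p15, p18, p19}, {p16, p17, p18}, {p16, p18, p19}, {p15, p16, p17, p18}, {p15, p16, p18, p19}, {p16, p17, p18, p19}, {p15, p16, p17, p18, p19}}.
int(A) = ⋃ {U ∈ τ : U ⊆ A}. Opens contained in A: ∅, {p17}.
Taking the union of these: int(A) = {p17}.
cl(A) = ⋂ {C closed : A ⊆ C}. Closed sets containing A: {p16, p17, p18}, {p15, p16, p17, p18}, {p16, p17, p18, p19}, {p15, p16, p17, p18, p19}.
Intersecting these: cl(A) = {p16, p17, p18}.
∂A = cl(A) ∖ int(A) = {p16, p17, p18} ∖ {p17} = {p16, p18}.


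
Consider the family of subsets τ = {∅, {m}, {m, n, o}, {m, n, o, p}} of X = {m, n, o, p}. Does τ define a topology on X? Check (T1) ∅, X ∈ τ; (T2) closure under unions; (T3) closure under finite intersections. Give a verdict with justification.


τ IS a topology on X.

Axiom (T1): ∅ ∈ τ? Yes; X ∈ τ? Yes.
Axiom (T2/T3): check pairwise unions and intersections of members of τ.
All pairwise intersections and unions checked — each lies in τ. Therefore τ satisfies (T1), (T2), (T3): it IS a topology on X.


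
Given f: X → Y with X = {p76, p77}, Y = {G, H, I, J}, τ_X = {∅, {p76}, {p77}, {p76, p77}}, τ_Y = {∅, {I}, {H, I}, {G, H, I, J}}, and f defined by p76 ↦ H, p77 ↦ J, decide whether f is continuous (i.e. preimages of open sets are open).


f IS continuous.

Compute f^{-1}(U) for each U ∈ τ_Y:
  U = ∅: f^{-1}(U) = ∅ ∈ τ_X ✓.
  U = {I}: f^{-1}(U) = ∅ ∈ τ_X ✓.
  U = {H, I}: f^{-1}(U) = {p76} ∈ τ_X ✓.
  U = {G, H, I, J}: f^{-1}(U) = {p76, p77} ∈ τ_X ✓.
Every preimage lies in τ_X, so f IS continuous.


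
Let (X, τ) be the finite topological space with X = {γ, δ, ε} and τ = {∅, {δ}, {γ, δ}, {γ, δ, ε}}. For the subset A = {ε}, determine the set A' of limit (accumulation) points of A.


A' = ∅

For each x ∈ X, list the open sets U ∈ τ with x ∈ U, then check whether U ∩ (A ∖ {x}) ≠ ∅ for every such U.
  x = γ: open {γ, δ} ∋ x has {γ, δ} ∩ (A ∖ {γ}) = ∅, so x is NOT a limit point.
  x = δ: open {δ} ∋ x has {δ} ∩ (A ∖ {δ}) = ∅, so x is NOT a limit point.
  x = ε: open {γ, δ, ε} ∋ x has {γ, δ, ε} ∩ (A ∖ {ε}) = ∅, so x is NOT a limit point.
Collecting: A' = ∅.


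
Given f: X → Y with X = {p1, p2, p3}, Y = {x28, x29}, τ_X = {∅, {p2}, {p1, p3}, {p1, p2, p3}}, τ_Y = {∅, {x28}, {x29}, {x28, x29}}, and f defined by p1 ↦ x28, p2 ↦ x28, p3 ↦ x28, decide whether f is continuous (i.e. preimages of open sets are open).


f IS continuous.

Compute f^{-1}(U) for each U ∈ τ_Y:
  U = ∅: f^{-1}(U) = ∅ ∈ τ_X ✓.
  U = {x28}: f^{-1}(U) = {p1, p2, p3} ∈ τ_X ✓.
  U = {x29}: f^{-1}(U) = ∅ ∈ τ_X ✓.
  U = {x28, x29}: f^{-1}(U) = {p1, p2, p3} ∈ τ_X ✓.
Every preimage lies in τ_X, so f IS continuous.


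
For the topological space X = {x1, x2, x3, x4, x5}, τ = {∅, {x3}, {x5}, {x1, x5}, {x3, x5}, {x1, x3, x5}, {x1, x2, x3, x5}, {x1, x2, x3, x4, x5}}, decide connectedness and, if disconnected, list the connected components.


(X, τ) is connected.

Find clopen sets (U ∈ τ with X ∖ U ∈ τ):
  U = ∅, X ∖ U = {x1, x2, x3, x4, x5} — both open, so U is clopen.
  U = {x1, x2, x3, x4, x5}, X ∖ U = ∅ — both open, so U is clopen.
Only trivial clopens (∅ and X) exist, so (X, τ) is connected.
Compute connected components by grouping points that agree on all clopens:
  component: {x1, x2, x3, x4, x5}


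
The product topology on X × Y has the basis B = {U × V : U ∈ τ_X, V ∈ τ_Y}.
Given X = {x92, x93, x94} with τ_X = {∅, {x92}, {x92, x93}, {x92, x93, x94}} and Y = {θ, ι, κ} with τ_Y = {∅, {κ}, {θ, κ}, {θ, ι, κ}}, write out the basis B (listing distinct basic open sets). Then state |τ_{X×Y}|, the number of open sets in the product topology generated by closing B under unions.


Basis B = {∅ × ∅, {x92} × {κ}, {x92} × {θ, κ}, {x92, x93} × {κ}, {x92} × {θ, ι, κ}, {x92, x93, x94} × {κ}, {x92, x93} × {θ, κ}, {x92, x93} × {θ, ι, κ}, {x92, x93, x94} × {θ, κ}, {x92, x93, x94} × {θ, ι, κ}}; |τ_{X×Y}| = 20.

Enumerate products U × V with U ∈ τ_X, V ∈ τ_Y (deduplicated):
  ∅ × ∅ = {} (∅)
  {x92} × {κ} = {(x92,κ)}
  {x92} × {θ, κ} = {(x92,θ), (x92,κ)}
  {x92, x93} × {κ} = {(x92,κ), (x93,κ)}
  {x92} × {θ, ι, κ} = {(x92,θ), (x92,ι), (x92,κ)}
  {x92, x93, x94} × {κ} = {(x92,κ), (x93,κ), (x94,κ)}
  {x92, x93} × {θ, κ} = {(x92,θ), (x92,κ), (x93,θ), (x93,κ)}
  {x92, x93} × {θ, ι, κ} = {(x92,θ), (x92,ι), (x92,κ), (x93,θ), (x93,ι), (x93,κ)}
  {x92, x93, x94} × {θ, κ} = {(x92,θ), (x92,κ), (x93,θ), (x93,κ), (x94,θ), (x94,κ)}
  {x92, x93, x94} × {θ, ι, κ} = {(x92,θ), (x92,ι), (x92,κ), (x93,θ), (x93,ι), (x93,κ), (x94,θ), (x94,ι), (x94,κ)}
These 10 distinct sets form the basis B.
Close under arbitrary unions to get τ_{X×Y}; counting gives |τ_{X×Y}| = 20.


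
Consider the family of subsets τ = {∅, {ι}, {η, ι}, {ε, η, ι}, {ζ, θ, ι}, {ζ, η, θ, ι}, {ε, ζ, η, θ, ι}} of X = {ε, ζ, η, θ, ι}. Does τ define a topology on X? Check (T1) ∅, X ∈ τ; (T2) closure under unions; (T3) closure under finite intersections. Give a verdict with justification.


τ IS a topology on X.

Axiom (T1): ∅ ∈ τ? Yes; X ∈ τ? Yes.
Axiom (T2/T3): check pairwise unions and intersections of members of τ.
All pairwise intersections and unions checked — each lies in τ. Therefore τ satisfies (T1), (T2), (T3): it IS a topology on X.


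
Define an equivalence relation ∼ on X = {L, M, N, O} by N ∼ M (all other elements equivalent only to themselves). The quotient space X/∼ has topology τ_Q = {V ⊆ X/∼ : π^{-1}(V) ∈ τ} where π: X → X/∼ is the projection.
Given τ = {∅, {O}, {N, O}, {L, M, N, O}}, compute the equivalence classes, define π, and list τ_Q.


X/∼ = {[L], [M=N], [O]}; |τ_Q| = 3.

Equivalence classes: [L], [M=N], [O].
Quotient map π: X → X/∼ sends L ↦ [L], M ↦ [M=N], N ↦ [M=N], O ↦ [O].
For each subset V ⊆ X/∼, compute π^{-1}(V) ⊆ X and check whether π^{-1}(V) ∈ τ. V is open in τ_Q iff π^{-1}(V) ∈ τ.
  V = {}: π^{-1}(V) = ∅ ∈ τ ✓.
  V = {[L]}: π^{-1}(V) = {L} ∉ τ ✗.
  V = {[M=N]}: π^{-1}(V) = {M, N} ∉ τ ✗.
  V = {[L], [M=N]}: π^{-1}(V) = {L, M, N} ∉ τ ✗.
  V = {[O]}: π^{-1}(V) = {O} ∈ τ ✓.
  V = {[L], [O]}: π^{-1}(V) = {L, O} ∉ τ ✗.
  V = {[M=N], [O]}: π^{-1}(V) = {M, N, O} ∉ τ ✗.
  V = {[L], [M=N], [O]}: π^{-1}(V) = {L, M, N, O} ∈ τ ✓.
Open sets in the quotient: τ_Q = {{}, {[O]}, {[L], [M=N], [O]}} (3 elements).


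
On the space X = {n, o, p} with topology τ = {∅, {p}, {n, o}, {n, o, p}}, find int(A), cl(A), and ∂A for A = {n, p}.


int(A) = {p}, cl(A) = {n, o, p}, ∂A = {n, o}.

Closed sets in (X, τ) are complements of opens:
  closed(X, τ) = {∅, {p}, {n, o}, {n, o, p}}.
int(A) = ⋃ {U ∈ τ : U ⊆ A}. Opens contained in A: ∅, {p}.
Taking the union of these: int(A) = {p}.
cl(A) = ⋂ {C closed : A ⊆ C}. Closed sets containing A: {n, o, p}.
Intersecting these: cl(A) = {n, o, p}.
∂A = cl(A) ∖ int(A) = {n, o, p} ∖ {p} = {n, o}.


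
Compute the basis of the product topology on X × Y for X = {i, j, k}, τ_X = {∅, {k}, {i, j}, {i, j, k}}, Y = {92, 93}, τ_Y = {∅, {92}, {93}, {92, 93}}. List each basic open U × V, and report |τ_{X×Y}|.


Basis B = {∅ × ∅, {k} × {92}, {k} × {93}, {i, j} × {92}, {i, j} × {93}, {k} × {92, 93}, {i, j, k} × {92}, {i, j, k} × {93}, {i, j} × {92, 93}, {i, j, k} × {92, 93}}; |τ_{X×Y}| = 16.

Enumerate products U × V with U ∈ τ_X, V ∈ τ_Y (deduplicated):
  ∅ × ∅ = {} (∅)
  {k} × {92} = {(k,92)}
  {k} × {93} = {(k,93)}
  {i, j} × {92} = {(i,92), (j,92)}
  {i, j} × {93} = {(i,93), (j,93)}
  {k} × {92, 93} = {(k,92), (k,93)}
  {i, j, k} × {92} = {(i,92), (j,92), (k,92)}
  {i, j, k} × {93} = {(i,93), (j,93), (k,93)}
  {i, j} × {92, 93} = {(i,92), (i,93), (j,92), (j,93)}
  {i, j, k} × {92, 93} = {(i,92), (i,93), (j,92), (j,93), (k,92), (k,93)}
These 10 distinct sets form the basis B.
Close under arbitrary unions to get τ_{X×Y}; counting gives |τ_{X×Y}| = 16.


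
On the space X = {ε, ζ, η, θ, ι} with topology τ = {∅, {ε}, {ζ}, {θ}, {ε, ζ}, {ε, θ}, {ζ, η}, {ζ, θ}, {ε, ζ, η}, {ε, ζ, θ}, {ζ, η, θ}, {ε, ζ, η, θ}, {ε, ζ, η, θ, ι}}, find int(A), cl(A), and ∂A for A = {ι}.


int(A) = ∅, cl(A) = {ι}, ∂A = {ι}.

Closed sets in (X, τ) are complements of opens:
  closed(X, τ) = {∅, {ι}, {ε, ι}, {η, ι}, {θ, ι}, {ε, η, ι}, {ε, θ, ι}, {ζ, η, ι}, {η, θ, ι}, {ε, ζ, η, ι}, {ε, η, θ, ι}, {ζ, η, θ, ι}, {ε, ζ, η, θ, ι}}.
int(A) = ⋃ {U ∈ τ : U ⊆ A}. Opens contained in A: ∅.
Taking the union of these: int(A) = ∅.
cl(A) = ⋂ {C closed : A ⊆ C}. Closed sets containing A: {ι}, {ε, ι}, {η, ι}, {θ, ι}, {ε, η, ι}, {ε, θ, ι}, {ζ, η, ι}, {η, θ, ι}, {ε, ζ, η, ι}, {ε, η, θ, ι}, {ζ, η, θ, ι}, {ε, ζ, η, θ, ι}.
Intersecting these: cl(A) = {ι}.
∂A = cl(A) ∖ int(A) = {ι} ∖ ∅ = {ι}.


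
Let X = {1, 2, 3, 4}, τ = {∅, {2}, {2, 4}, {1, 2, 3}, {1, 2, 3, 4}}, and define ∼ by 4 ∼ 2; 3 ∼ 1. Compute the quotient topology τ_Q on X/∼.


X/∼ = {[1=3], [2=4]}; |τ_Q| = 3.

Equivalence classes: [1=3], [2=4].
Quotient map π: X → X/∼ sends 1 ↦ [1=3], 2 ↦ [2=4], 3 ↦ [1=3], 4 ↦ [2=4].
For each subset V ⊆ X/∼, compute π^{-1}(V) ⊆ X and check whether π^{-1}(V) ∈ τ. V is open in τ_Q iff π^{-1}(V) ∈ τ.
  V = {}: π^{-1}(V) = ∅ ∈ τ ✓.
  V = {[1=3]}: π^{-1}(V) = {1, 3} ∉ τ ✗.
  V = {[2=4]}: π^{-1}(V) = {2, 4} ∈ τ ✓.
  V = {[1=3], [2=4]}: π^{-1}(V) = {1, 2, 3, 4} ∈ τ ✓.
Open sets in the quotient: τ_Q = {{}, {[2=4]}, {[1=3], [2=4]}} (3 elements).


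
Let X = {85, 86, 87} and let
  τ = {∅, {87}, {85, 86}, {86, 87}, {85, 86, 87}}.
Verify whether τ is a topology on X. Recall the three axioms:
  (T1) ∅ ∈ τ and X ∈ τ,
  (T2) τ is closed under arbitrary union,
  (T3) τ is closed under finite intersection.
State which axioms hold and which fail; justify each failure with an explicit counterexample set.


τ is NOT a topology on X.

Axiom (T1): ∅ ∈ τ? Yes; X ∈ τ? Yes.
Axiom (T2/T3): check pairwise unions and intersections of members of τ.
Counterexample for (T3): {85, 86} ∩ {86, 87} = {86} ∉ τ. Therefore τ is NOT a topology.


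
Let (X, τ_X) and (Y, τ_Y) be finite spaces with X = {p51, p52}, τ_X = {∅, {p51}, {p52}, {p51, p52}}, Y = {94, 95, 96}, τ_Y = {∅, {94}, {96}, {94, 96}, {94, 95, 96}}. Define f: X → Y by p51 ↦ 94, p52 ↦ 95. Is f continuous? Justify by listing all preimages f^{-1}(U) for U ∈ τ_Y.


f IS continuous.

Compute f^{-1}(U) for each U ∈ τ_Y:
  U = ∅: f^{-1}(U) = ∅ ∈ τ_X ✓.
  U = {94}: f^{-1}(U) = {p51} ∈ τ_X ✓.
  U = {96}: f^{-1}(U) = ∅ ∈ τ_X ✓.
  U = {94, 96}: f^{-1}(U) = {p51} ∈ τ_X ✓.
  U = {94, 95, 96}: f^{-1}(U) = {p51, p52} ∈ τ_X ✓.
Every preimage lies in τ_X, so f IS continuous.


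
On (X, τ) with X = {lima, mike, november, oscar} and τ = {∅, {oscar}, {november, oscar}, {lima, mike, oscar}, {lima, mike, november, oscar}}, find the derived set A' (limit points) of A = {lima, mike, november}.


A' = {lima, mike}

For each x ∈ X, list the open sets U ∈ τ with x ∈ U, then check whether U ∩ (A ∖ {x}) ≠ ∅ for every such U.
  x = lima: opens ∋ x are {lima, mike, oscar}, {lima, mike, november, oscar}; each meets A ∖ {lima}, so x IS a limit point.
  x = mike: opens ∋ x are {lima, mike, oscar}, {lima, mike, november, oscar}; each meets A ∖ {mike}, so x IS a limit point.
  x = november: open {november, oscar} ∋ x has {november, oscar} ∩ (A ∖ {november}) = ∅, so x is NOT a limit point.
  x = oscar: open {oscar} ∋ x has {oscar} ∩ (A ∖ {oscar}) = ∅, so x is NOT a limit point.
Collecting: A' = {lima, mike}.


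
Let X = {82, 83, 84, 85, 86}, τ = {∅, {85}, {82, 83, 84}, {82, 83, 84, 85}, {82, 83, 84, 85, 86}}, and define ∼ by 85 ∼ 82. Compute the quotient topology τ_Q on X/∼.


X/∼ = {[82=85], [83], [84], [86]}; |τ_Q| = 3.

Equivalence classes: [82=85], [83], [84], [86].
Quotient map π: X → X/∼ sends 82 ↦ [82=85], 83 ↦ [83], 84 ↦ [84], 85 ↦ [82=85], 86 ↦ [86].
For each subset V ⊆ X/∼, compute π^{-1}(V) ⊆ X and check whether π^{-1}(V) ∈ τ. V is open in τ_Q iff π^{-1}(V) ∈ τ.
  V = {}: π^{-1}(V) = ∅ ∈ τ ✓.
  V = {[82=85]}: π^{-1}(V) = {82, 85} ∉ τ ✗.
  V = {[83]}: π^{-1}(V) = {83} ∉ τ ✗.
  V = {[82=85], [83]}: π^{-1}(V) = {82, 83, 85} ∉ τ ✗.
  V = {[84]}: π^{-1}(V) = {84} ∉ τ ✗.
  V = {[82=85], [84]}: π^{-1}(V) = {82, 84, 85} ∉ τ ✗.
  V = {[83], [84]}: π^{-1}(V) = {83, 84} ∉ τ ✗.
  V = {[82=85], [83], [84]}: π^{-1}(V) = {82, 83, 84, 85} ∈ τ ✓.
  V = {[86]}: π^{-1}(V) = {86} ∉ τ ✗.
  V = {[82=85], [86]}: π^{-1}(V) = {82, 85, 86} ∉ τ ✗.
  V = {[83], [86]}: π^{-1}(V) = {83, 86} ∉ τ ✗.
  V = {[82=85], [83], [86]}: π^{-1}(V) = {82, 83, 85, 86} ∉ τ ✗.
  V = {[84], [86]}: π^{-1}(V) = {84, 86} ∉ τ ✗.
  V = {[82=85], [84], [86]}: π^{-1}(V) = {82, 84, 85, 86} ∉ τ ✗.
  V = {[83], [84], [86]}: π^{-1}(V) = {83, 84, 86} ∉ τ ✗.
  V = {[82=85], [83], [84], [86]}: π^{-1}(V) = {82, 83, 84, 85, 86} ∈ τ ✓.
Open sets in the quotient: τ_Q = {{}, {[82=85], [83], [84]}, {[82=85], [83], [84], [86]}} (3 elements).


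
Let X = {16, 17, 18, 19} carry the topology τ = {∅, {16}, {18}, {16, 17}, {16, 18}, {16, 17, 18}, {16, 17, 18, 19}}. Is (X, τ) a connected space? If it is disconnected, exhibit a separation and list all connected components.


(X, τ) is connected.

Find clopen sets (U ∈ τ with X ∖ U ∈ τ):
  U = ∅, X ∖ U = {16, 17, 18, 19} — both open, so U is clopen.
  U = {16, 17, 18, 19}, X ∖ U = ∅ — both open, so U is clopen.
Only trivial clopens (∅ and X) exist, so (X, τ) is connected.
Compute connected components by grouping points that agree on all clopens:
  component: {16, 17, 18, 19}


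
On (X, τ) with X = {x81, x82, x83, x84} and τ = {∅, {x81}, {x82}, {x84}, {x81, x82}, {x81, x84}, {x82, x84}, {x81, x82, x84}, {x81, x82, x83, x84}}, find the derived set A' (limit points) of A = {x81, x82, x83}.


A' = {x83}

For each x ∈ X, list the open sets U ∈ τ with x ∈ U, then check whether U ∩ (A ∖ {x}) ≠ ∅ for every such U.
  x = x81: open {x81} ∋ x has {x81} ∩ (A ∖ {x81}) = ∅, so x is NOT a limit point.
  x = x82: open {x82} ∋ x has {x82} ∩ (A ∖ {x82}) = ∅, so x is NOT a limit point.
  x = x83: opens ∋ x are {x81, x82, x83, x84}; each meets A ∖ {x83}, so x IS a limit point.
  x = x84: open {x84} ∋ x has {x84} ∩ (A ∖ {x84}) = ∅, so x is NOT a limit point.
Collecting: A' = {x83}.


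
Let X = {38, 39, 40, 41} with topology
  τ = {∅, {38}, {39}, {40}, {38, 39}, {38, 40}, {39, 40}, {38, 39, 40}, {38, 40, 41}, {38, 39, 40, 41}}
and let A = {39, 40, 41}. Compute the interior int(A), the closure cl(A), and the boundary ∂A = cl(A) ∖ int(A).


int(A) = {39, 40}, cl(A) = {39, 40, 41}, ∂A = {41}.

Closed sets in (X, τ) are complements of opens:
  closed(X, τ) = {∅, {39}, {41}, {38, 41}, {39, 41}, {40, 41}, {38, 39, 41}, {38, 40, 41}, {39, 40, 41}, {38, 39, 40, 41}}.
int(A) = ⋃ {U ∈ τ : U ⊆ A}. Opens contained in A: ∅, {39}, {40}, {39, 40}.
Taking the union of these: int(A) = {39, 40}.
cl(A) = ⋂ {C closed : A ⊆ C}. Closed sets containing A: {39, 40, 41}, {38, 39, 40, 41}.
Intersecting these: cl(A) = {39, 40, 41}.
∂A = cl(A) ∖ int(A) = {39, 40, 41} ∖ {39, 40} = {41}.
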